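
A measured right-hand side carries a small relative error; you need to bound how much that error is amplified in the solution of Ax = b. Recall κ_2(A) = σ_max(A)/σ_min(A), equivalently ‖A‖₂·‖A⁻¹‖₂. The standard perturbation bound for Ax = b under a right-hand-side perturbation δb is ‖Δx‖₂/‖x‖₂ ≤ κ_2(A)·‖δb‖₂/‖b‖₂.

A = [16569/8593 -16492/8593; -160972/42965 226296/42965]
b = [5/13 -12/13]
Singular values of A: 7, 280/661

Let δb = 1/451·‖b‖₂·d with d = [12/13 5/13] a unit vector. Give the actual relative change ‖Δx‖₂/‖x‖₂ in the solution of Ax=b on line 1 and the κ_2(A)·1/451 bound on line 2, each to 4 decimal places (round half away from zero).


σ_max = 7, σ_min = 280/661
condition number: 7 ÷ (280/661) = 16.5250
perturbation bound = 16.5250·1/451 = 0.0366
solve Ax = b  →  x = [0.0857 -0.1143]
‖b‖ = 1.0000, ‖x‖ = 0.1429
re-solving with b+δb shifts x by Δx of norm 0.0052
realised ‖Δx‖/‖x‖ = 0.0366
so the bound is sharp here: realised error equals the bound

0.0366
0.0366


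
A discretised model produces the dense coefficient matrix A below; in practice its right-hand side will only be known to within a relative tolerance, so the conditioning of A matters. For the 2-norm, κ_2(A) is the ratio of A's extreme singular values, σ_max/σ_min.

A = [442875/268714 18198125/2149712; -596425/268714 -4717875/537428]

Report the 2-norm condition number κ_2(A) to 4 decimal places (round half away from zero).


M = AᵀA = [328098125/42929378 22966621875/686870048; 22966621875/686870048 817247640625/5494960384]. tr(M)=511150625/3268864, det(M)=244140625/13075456
char-poly roots: 625/4 and 390625/3268864
σ_max=√(625/4)=(25/2), σ_min=√(390625/3268864)=(625/1808) → κ = 36.1600

36.1600


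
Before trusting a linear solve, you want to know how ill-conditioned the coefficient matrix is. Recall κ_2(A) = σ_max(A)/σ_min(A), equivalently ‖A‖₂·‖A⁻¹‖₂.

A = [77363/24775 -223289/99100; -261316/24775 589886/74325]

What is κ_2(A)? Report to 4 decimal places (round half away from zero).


AᵀA = [118833737/982081 -1069455233/11784972; -1069455233/11784972 9625871497/141419664]; tr = 26737929625/141419664, det = 9150625/8838729
eigenvalues of AᵀA: λ = (tr ± √(tr²−4·det))/2 = 3025/16, 48400/8838729
κ_2(A) = √(λ_max/λ_min) = √((3025/16) / (48400/8838729)) = 185.8125

185.8125


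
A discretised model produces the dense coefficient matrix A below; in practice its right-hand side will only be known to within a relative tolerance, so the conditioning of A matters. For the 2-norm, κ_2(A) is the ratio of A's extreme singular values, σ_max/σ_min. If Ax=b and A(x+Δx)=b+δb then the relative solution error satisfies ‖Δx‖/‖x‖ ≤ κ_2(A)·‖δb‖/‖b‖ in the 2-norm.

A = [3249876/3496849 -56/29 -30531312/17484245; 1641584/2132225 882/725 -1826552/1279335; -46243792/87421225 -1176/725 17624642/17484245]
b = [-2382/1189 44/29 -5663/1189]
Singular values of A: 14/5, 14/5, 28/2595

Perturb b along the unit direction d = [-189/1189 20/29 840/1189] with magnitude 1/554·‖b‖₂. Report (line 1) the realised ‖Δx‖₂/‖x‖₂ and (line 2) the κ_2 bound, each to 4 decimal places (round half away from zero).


largest singular value 14/5, smallest 28/2595
κ_2(A) = (14/5) / (28/2595) = 259.5000
bound on ‖Δx‖/‖x‖: κ·ε = 259.5000·1/554 = 0.4684
solve Ax = b  →  x = [-163.3151 1.7143 -87.6681]
‖b‖ = 5.3852, ‖x‖ = 185.3657
re-solving with b+δb shifts x by Δx of norm 0.9009
dividing the unrounded norms, ‖Δx‖/‖x‖ = 0.0049
tightness: 0.0049 against a bound of 0.4684 (unrounded ratio ≈ 0.0104)

0.0049
0.4684


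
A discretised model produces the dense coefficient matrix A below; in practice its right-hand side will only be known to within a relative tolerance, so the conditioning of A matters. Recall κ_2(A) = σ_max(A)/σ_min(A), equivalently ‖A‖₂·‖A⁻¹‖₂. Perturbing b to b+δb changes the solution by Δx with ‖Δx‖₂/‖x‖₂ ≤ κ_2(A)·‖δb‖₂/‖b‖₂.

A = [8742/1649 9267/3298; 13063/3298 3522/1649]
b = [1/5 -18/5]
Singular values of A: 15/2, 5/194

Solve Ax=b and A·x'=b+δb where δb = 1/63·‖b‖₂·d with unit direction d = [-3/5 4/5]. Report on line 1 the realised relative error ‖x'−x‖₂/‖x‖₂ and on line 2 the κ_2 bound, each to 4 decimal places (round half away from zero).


from the listed singular values, σ₁ = 15/2, σ_n = 5/194
condition number: (15/2) ÷ (5/194) = 291.0000
worst-case relative error ≤ 291.0000 × 1/63 = 4.6190
solve Ax = b  →  x = [54.5412 -102.8314]
2-norm of b is 3.6056; of x, 116.4003
Δx = A⁻¹·δb where δb = 1/63·3.6056·d; ‖Δx‖ = 2.2206
realised ‖Δx‖/‖x‖ = 0.0191
so the bound overstates the realised error by a factor of ≈ 242.1273 (computed from the unrounded values)

0.0191
4.6190


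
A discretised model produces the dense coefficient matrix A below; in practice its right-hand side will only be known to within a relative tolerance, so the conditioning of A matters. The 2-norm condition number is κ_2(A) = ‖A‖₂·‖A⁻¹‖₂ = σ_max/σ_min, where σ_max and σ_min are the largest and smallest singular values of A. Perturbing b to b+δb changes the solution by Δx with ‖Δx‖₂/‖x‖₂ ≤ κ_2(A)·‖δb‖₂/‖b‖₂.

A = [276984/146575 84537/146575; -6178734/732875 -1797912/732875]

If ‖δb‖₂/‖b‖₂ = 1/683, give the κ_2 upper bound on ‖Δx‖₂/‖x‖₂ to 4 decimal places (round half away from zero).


AᵀA = [23851729476/319515625 6956695368/319515625; 6956695368/319515625 2029238649/319515625]; tr = 41409549/511225, det = 26244/511225
char-poly roots: 81 and 324/511225
so κ_2 = √(81 / (324/511225)) = 357.5000
perturbation bound = 357.5000·1/683 = 0.5234

0.5234


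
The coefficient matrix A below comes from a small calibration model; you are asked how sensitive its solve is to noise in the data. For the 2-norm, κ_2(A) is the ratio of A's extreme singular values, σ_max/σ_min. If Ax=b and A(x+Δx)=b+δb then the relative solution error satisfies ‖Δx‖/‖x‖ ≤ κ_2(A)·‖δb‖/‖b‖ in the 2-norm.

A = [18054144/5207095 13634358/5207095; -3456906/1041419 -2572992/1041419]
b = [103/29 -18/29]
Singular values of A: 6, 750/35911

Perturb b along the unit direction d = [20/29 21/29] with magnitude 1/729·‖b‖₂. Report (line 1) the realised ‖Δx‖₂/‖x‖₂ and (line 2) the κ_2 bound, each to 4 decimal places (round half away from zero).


0.0025
0.3941

from the listed singular values, σ₁ = 6, σ_n = 750/35911
κ = σ_max/σ_min = 6/(750/35911) = 287.2880
perturbation bound = 287.2880·1/729 = 0.3941
solve Ax = b  →  x = [-57.0576 76.9101]
‖b‖ = 3.6056, ‖x‖ = 95.7640
δb = ε·‖b‖·d = [0.0034 0.0036]; solving A·Δx = δb gives ‖Δx‖ = 0.2368
realised ‖Δx‖/‖x‖ = 0.0025
tightness: 0.0025 against a bound of 0.3941 (unrounded ratio ≈ 0.0063)


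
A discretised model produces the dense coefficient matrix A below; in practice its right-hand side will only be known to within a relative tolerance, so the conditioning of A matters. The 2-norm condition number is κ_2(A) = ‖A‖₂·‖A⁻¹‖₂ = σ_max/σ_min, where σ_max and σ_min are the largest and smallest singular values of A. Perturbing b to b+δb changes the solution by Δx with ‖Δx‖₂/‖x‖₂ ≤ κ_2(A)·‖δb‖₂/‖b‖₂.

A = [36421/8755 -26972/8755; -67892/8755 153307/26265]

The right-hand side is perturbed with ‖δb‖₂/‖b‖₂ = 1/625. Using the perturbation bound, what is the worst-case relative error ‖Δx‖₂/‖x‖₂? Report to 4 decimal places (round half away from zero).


0.4944

M = AᵀA = [4107829/53045 -9242464/159135; -9242464/159135 20796149/477405]. tr(M)=11553322/95481, det(M)=14641/95481
char-poly roots: 121 and 121/95481
κ = σ_max/σ_min = 11/(11/309) = 309.0000
perturbation bound = 309.0000·1/625 = 0.4944


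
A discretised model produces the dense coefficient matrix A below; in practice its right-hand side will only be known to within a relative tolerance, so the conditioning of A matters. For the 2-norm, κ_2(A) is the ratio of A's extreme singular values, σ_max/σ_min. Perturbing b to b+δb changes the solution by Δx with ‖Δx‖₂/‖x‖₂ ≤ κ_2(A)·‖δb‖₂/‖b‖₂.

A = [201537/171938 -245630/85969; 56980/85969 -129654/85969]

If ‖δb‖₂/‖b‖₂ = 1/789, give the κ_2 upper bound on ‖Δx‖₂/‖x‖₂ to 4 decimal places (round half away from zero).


0.1233

AᵀA = [185481121/102292996 -111209175/25573249; -111209175/25573249 266935144/25573249]; tr = 7415513/605284, det = 2401/151321
eigenvalues of AᵀA: λ = (tr ± √(tr²−4·det))/2 = 49/4, 196/151321
κ = σ_max/σ_min = (7/2)/(14/389) = 97.2500
κ_2(A)·‖δb‖/‖b‖ = 0.1233


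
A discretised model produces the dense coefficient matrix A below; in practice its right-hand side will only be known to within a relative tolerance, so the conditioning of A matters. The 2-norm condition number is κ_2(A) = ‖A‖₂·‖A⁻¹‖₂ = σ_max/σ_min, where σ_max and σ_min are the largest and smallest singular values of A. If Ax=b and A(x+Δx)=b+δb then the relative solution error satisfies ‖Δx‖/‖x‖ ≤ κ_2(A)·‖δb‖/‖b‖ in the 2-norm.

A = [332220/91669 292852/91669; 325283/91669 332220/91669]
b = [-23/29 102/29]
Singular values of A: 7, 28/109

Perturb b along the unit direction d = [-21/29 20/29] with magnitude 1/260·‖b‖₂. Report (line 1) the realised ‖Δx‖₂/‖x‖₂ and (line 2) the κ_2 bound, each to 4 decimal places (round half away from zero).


0.0046
0.1048

from the listed singular values, σ₁ = 7, σ_n = 28/109
κ = σ_max/σ_min = 7/(28/109) = 27.2500
worst-case relative error ≤ 27.2500 × 1/260 = 0.1048
solve Ax = b  →  x = [-7.8473 8.6539]
‖b‖₂ = 3.6056 and ‖x‖₂ = 11.6821
Δx = A⁻¹·δb where δb = 1/260·3.6056·d; ‖Δx‖ = 0.0540
relative error = 0.0046
realised/bound (from unrounded values) ≈ 0.0441


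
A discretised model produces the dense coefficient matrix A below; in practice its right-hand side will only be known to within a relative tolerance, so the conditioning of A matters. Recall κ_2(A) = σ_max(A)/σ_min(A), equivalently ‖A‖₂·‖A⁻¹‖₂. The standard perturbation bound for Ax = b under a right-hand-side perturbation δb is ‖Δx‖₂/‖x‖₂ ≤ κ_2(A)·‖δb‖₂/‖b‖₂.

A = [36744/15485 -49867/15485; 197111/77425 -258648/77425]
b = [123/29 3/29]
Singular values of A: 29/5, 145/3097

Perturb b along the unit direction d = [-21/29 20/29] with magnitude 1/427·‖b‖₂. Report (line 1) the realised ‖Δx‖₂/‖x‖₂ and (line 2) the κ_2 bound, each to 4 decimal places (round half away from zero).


from the listed singular values, σ₁ = 29/5, σ_n = 145/3097
condition number: (29/5) ÷ (145/3097) = 123.8800
bound on ‖Δx‖/‖x‖: κ·ε = 123.8800·1/427 = 0.2901
solve Ax = b  →  x = [-50.9503 -38.8593]
2-norm of b is 4.2426; of x, 64.0779
δb = ε·‖b‖·d = [-0.0072 0.0069]; solving A·Δx = δb gives ‖Δx‖ = 0.2122
realised ‖Δx‖/‖x‖ = 0.0033
so the bound overstates the realised error by a factor of ≈ 87.5992 (computed from the unrounded values)

0.0033
0.2901


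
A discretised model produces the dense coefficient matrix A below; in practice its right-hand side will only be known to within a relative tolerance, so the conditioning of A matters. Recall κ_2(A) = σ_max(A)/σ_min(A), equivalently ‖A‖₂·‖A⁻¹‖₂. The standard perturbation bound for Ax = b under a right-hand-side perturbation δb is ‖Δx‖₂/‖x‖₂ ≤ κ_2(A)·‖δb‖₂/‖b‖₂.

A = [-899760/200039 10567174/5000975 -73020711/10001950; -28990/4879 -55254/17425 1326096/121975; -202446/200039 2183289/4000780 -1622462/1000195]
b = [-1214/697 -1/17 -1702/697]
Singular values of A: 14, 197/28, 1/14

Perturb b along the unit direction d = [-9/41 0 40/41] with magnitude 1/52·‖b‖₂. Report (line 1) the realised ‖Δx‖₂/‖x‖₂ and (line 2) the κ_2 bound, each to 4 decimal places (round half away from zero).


0.0288
3.7692

from the listed singular values, σ₁ = 14, σ_n = 1/14
κ_2(A) = 14 / (1/14) = 196.0000
worst-case relative error ≤ 196.0000 × 1/52 = 3.7692
solve Ax = b  →  x = [0.2617 -26.9170 -7.7132]
2-norm of b is 3.0000; of x, 28.0015
re-solving with b+δb shifts x by Δx of norm 0.8077
realised ‖Δx‖/‖x‖ = 0.0288
realised/bound (from unrounded values) ≈ 0.0077


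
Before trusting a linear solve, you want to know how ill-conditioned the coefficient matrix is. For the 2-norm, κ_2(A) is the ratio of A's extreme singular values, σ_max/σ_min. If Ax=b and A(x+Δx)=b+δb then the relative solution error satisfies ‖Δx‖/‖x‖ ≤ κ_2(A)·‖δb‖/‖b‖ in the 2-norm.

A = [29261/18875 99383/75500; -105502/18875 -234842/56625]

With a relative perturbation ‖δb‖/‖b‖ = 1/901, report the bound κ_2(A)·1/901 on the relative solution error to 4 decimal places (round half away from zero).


M = AᵀA = [3835801/114005 34505389/1368060; 34505389/1368060 310817621/16416720]. tr(M)=172634593/3283344, det(M)=707281/820836
eigenvalues of AᵀA: λ = (tr ± √(tr²−4·det))/2 = 841/16, 3364/205209
κ_2(A) = √(λ_max/λ_min) = √((841/16) / (3364/205209)) = 56.6250
bound on ‖Δx‖/‖x‖: κ·ε = 56.6250·1/901 = 0.0628

0.0628


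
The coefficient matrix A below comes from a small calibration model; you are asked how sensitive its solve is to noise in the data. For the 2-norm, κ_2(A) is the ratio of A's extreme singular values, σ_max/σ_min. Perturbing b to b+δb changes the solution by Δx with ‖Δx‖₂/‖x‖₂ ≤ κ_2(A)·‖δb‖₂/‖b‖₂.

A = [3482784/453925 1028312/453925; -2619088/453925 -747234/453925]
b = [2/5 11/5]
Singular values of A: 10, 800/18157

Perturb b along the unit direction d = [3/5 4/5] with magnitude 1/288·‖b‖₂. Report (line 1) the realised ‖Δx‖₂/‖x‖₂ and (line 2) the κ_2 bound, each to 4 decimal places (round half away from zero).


from the listed singular values, σ₁ = 10, σ_n = 800/18157
condition number: 10 ÷ (800/18157) = 226.9625
perturbation bound = 226.9625·1/288 = 0.7881
solve Ax = b  →  x = [-12.8059 43.5488]
‖b‖ = 2.2361, ‖x‖ = 45.3926
with δb = [0.0047 0.0062], A·Δx = δb → ‖Δx‖ = 0.1762
relative error = 0.0039
realised/bound (from unrounded values) ≈ 0.0049

0.0039
0.7881


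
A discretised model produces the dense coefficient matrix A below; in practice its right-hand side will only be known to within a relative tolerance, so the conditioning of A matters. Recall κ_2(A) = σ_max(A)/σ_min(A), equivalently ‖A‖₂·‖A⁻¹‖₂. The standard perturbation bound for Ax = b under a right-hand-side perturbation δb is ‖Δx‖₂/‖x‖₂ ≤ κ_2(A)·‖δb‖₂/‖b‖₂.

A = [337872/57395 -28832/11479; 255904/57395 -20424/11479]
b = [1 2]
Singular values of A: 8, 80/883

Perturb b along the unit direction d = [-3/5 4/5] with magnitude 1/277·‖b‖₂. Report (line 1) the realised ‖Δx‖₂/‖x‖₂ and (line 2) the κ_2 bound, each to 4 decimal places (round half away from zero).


largest singular value 8, smallest 80/883
condition number: 8 ÷ (80/883) = 88.3000
bound on ‖Δx‖/‖x‖: κ·ε = 88.3000·1/277 = 0.3188
solve Ax = b  →  x = [4.4760 10.0923]
‖b‖₂ = 2.2361 and ‖x‖₂ = 11.0403
Δx = A⁻¹·δb where δb = 1/277·2.2361·d; ‖Δx‖ = 0.0891
relative error = 0.0081
so the bound overstates the realised error by a factor of ≈ 39.4991 (computed from the unrounded values)

0.0081
0.3188


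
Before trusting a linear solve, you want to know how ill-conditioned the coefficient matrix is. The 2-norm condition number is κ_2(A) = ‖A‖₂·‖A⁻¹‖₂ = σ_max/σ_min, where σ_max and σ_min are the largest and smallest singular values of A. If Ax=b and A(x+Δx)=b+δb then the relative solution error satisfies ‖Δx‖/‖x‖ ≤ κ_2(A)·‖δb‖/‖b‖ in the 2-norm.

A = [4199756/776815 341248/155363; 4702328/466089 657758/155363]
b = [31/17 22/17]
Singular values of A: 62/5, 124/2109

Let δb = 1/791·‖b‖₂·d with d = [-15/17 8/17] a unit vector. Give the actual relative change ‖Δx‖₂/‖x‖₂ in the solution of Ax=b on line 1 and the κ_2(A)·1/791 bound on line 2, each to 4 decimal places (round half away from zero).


from the listed singular values, σ₁ = 62/5, σ_n = 124/2109
κ = σ_max/σ_min = (62/5)/(124/2109) = 210.9000
bound on ‖Δx‖/‖x‖: κ·ε = 210.9000·1/791 = 0.2666
solve Ax = b  →  x = [6.6904 -15.6377]
‖b‖ = 2.2361, ‖x‖ = 17.0088
Δx = A⁻¹·δb where δb = 1/791·2.2361·d; ‖Δx‖ = 0.0481
realised ‖Δx‖/‖x‖ = 0.0028
so the bound overstates the realised error by a factor of ≈ 94.3216 (computed from the unrounded values)

0.0028
0.2666


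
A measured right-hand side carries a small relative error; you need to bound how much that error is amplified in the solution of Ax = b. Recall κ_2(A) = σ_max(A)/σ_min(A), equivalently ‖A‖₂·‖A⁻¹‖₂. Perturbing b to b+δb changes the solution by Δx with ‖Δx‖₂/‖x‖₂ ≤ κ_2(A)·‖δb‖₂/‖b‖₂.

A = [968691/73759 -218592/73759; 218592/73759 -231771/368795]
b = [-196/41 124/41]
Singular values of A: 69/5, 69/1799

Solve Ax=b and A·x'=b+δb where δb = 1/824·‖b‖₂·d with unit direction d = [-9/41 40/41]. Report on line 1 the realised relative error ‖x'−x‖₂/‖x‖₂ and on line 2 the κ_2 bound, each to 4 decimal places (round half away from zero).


0.0017
0.4367

from the listed singular values, σ₁ = 69/5, σ_n = 69/1799
κ_2(A) = (69/5) / (69/1799) = 359.8000
bound on ‖Δx‖/‖x‖: κ·ε = 359.8000·1/824 = 0.4367
solve Ax = b  →  x = [22.6101 101.8098]
2-norm of b is 5.6569; of x, 104.2903
Δx = A⁻¹·δb where δb = 1/824·5.6569·d; ‖Δx‖ = 0.1790
relative error = 0.0017
so the bound overstates the realised error by a factor of ≈ 254.4180 (computed from the unrounded values)


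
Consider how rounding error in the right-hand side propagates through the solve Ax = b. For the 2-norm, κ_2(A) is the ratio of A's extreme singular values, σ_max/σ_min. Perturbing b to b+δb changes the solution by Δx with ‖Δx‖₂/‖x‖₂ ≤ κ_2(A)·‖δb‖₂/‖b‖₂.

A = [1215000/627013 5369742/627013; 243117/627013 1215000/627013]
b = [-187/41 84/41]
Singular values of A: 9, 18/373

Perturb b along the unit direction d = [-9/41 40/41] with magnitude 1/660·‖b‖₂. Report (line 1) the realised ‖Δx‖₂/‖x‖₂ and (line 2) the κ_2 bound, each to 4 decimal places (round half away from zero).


0.0025
0.2826

largest singular value 9, smallest 18/373
κ = σ_max/σ_min = 9/(18/373) = 186.5000
bound on ‖Δx‖/‖x‖: κ·ε = 186.5000·1/660 = 0.2826
solve Ax = b  →  x = [-60.7480 13.2127]
‖b‖ = 5.0000, ‖x‖ = 62.1683
Δx = A⁻¹·δb where δb = 1/660·5.0000·d; ‖Δx‖ = 0.1570
realised ‖Δx‖/‖x‖ = 0.0025
realised/bound (from unrounded values) ≈ 0.0089


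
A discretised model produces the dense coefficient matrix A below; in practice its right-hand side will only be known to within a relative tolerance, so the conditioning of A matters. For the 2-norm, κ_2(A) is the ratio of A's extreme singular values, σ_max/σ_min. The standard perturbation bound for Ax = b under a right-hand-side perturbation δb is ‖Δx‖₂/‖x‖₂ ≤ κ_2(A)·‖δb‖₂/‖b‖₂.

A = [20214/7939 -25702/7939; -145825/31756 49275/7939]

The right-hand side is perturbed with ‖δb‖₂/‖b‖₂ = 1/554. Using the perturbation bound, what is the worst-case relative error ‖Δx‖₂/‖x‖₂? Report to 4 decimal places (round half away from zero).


0.1475

form AᵀA = [96202849/3489424 -32054283/872356; -32054283/872356 10687261/218089] with trace 267199025/3489424 and determinant 765625/872356
λ_max, λ_min = (267199025/3489424 ± √71352573516950625/12176079851776)/2 = 1225/16, 2500/218089
κ = σ_max/σ_min = (35/4)/(50/467) = 81.7250
worst-case relative error ≤ 81.7250 × 1/554 = 0.1475


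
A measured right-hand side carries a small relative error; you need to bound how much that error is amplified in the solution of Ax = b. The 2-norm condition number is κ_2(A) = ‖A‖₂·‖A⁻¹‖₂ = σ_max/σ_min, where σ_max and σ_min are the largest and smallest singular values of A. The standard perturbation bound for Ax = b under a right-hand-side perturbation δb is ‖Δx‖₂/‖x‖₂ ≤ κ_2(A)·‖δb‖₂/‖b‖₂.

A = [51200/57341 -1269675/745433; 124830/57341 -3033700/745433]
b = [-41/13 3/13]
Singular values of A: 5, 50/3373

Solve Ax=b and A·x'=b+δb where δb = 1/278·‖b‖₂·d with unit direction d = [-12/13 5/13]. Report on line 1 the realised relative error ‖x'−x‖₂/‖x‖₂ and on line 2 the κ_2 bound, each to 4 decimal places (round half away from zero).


largest singular value 5, smallest 50/3373
κ = σ_max/σ_min = 5/(50/3373) = 337.3000
bound on ‖Δx‖/‖x‖: κ·ε = 337.3000·1/278 = 1.2133
solve Ax = b  →  x = [178.4765 95.4141]
‖b‖ = 3.1623, ‖x‖ = 202.3801
re-solving with b+δb shifts x by Δx of norm 0.7674
relative error = 0.0038
tightness: 0.0038 against a bound of 1.2133 (unrounded ratio ≈ 0.0031)

0.0038
1.2133


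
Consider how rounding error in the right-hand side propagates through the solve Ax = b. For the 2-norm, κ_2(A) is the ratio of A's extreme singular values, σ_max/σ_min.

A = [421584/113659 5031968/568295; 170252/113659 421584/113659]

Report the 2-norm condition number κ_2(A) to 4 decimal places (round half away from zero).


AᵀA = [1223188240/76440049 14676182208/382200245; 14676182208/382200245 176118512896/1911001225]; tr = 206698218896/1911001225, det = 467943424/1911001225
char-poly roots: 2704/25 and 173056/76440049
σ_max=√(2704/25)=(52/5), σ_min=√(173056/76440049)=(416/8743) → κ = 218.5750

218.5750


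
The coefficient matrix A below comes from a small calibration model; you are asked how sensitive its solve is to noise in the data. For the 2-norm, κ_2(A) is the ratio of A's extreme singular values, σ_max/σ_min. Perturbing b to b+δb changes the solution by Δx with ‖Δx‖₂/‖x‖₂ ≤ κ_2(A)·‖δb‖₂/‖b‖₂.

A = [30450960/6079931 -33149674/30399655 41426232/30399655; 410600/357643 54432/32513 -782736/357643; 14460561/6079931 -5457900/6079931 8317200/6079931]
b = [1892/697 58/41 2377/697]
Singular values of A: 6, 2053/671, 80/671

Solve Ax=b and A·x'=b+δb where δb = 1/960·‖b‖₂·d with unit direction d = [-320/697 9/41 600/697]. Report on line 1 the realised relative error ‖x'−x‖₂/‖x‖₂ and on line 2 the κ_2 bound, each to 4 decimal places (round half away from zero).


from the listed singular values, σ₁ = 6, σ_n = 80/671
κ_2(A) = 6 / (80/671) = 50.3250
κ_2(A)·‖δb‖/‖b‖ = 0.0524
solve Ax = b  →  x = [0.7411 13.4472 10.0288]
2-norm of b is 4.5826; of x, 16.7914
re-solving with b+δb shifts x by Δx of norm 0.0400
relative error = 0.0024
so the bound overstates the realised error by a factor of ≈ 21.9851 (computed from the unrounded values)

0.0024
0.0524


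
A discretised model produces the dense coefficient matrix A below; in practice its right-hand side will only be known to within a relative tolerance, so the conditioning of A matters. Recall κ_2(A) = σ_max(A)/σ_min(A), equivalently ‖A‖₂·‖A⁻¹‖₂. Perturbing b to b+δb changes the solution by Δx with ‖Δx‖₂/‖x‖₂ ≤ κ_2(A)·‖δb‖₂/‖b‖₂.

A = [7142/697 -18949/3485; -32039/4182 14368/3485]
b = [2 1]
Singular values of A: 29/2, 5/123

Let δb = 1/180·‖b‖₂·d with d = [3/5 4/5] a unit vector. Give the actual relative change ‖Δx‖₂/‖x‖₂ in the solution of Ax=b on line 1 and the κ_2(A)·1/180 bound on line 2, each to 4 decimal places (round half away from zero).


σ_max = 29/2, σ_min = 5/123
κ_2(A) = (29/2) / (5/123) = 356.7000
worst-case relative error ≤ 356.7000 × 1/180 = 1.9817
solve Ax = b  →  x = [23.2138 43.3793]
2-norm of b is 2.2361; of x, 49.2000
re-solving with b+δb shifts x by Δx of norm 0.3056
relative error = 0.0062
so the bound overstates the realised error by a factor of ≈ 319.0425 (computed from the unrounded values)

0.0062
1.9817


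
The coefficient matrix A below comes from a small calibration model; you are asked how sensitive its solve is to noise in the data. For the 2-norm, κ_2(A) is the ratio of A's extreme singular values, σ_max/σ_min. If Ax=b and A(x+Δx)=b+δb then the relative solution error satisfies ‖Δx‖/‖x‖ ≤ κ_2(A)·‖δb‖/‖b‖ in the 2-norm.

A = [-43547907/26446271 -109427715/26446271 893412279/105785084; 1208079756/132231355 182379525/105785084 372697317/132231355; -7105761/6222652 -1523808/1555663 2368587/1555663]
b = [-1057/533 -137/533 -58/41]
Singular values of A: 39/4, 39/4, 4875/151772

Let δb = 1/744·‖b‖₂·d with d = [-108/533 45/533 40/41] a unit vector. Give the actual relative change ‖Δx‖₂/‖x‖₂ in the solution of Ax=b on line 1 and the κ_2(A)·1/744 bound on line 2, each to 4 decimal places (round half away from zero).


0.0033
0.4080

largest singular value 39/4, smallest 4875/151772
κ_2(A) = (39/4) / (4875/151772) = 303.5440
κ_2(A)·‖δb‖/‖b‖ = 0.4080
solve Ax = b  →  x = [8.8170 -27.3735 -11.9269]
‖b‖ = 2.4495, ‖x‖ = 31.1336
re-solving with b+δb shifts x by Δx of norm 0.1025
relative error = 0.0033
tightness: 0.0033 against a bound of 0.4080 (unrounded ratio ≈ 0.0081)


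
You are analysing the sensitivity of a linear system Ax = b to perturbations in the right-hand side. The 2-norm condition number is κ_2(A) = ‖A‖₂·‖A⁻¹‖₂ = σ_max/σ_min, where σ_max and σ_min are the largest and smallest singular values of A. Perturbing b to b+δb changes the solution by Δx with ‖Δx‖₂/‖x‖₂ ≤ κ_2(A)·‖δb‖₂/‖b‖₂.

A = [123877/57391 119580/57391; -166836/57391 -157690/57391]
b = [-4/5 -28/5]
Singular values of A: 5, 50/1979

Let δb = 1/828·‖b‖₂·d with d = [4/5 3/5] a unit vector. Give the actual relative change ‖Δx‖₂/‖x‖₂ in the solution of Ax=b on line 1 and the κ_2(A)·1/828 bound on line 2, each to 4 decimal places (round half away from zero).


σ_max = 5, σ_min = 50/1979
condition number: 5 ÷ (50/1979) = 197.9000
perturbation bound = 197.9000·1/828 = 0.2390
solve Ax = b  →  x = [109.7655 -114.0938]
‖b‖ = 5.6569, ‖x‖ = 158.3220
re-solving with b+δb shifts x by Δx of norm 0.2704
relative error = 0.0017
tightness: 0.0017 against a bound of 0.2390 (unrounded ratio ≈ 0.0071)

0.0017
0.2390


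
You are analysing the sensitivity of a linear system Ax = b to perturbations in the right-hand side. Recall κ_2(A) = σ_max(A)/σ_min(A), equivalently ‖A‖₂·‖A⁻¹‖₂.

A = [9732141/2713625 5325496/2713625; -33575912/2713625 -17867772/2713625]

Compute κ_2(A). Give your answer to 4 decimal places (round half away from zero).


M = AᵀA = [1955290296121/11782017025 208561669848/2356403405; 208561669848/2356403405 556189094224/11782017025]. tr(M)=1738048021/8153645, det(M)=454371856/1019205625
λ_max, λ_min = (1738048021/8153645 ± √75517309253100958929/1662048169650625)/2 = 5329/25, 85264/40768225
κ = σ_max/σ_min = (73/5)/(292/6385) = 319.2500

319.2500


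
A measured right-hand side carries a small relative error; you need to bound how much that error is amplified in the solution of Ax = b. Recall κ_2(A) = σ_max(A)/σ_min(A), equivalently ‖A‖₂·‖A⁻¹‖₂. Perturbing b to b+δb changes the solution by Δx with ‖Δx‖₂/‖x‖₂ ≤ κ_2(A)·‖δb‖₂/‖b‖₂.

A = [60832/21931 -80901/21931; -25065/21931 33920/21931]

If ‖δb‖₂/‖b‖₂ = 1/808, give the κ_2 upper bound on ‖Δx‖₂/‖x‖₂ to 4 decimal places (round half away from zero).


0.4176

form AᵀA = [25614121/2845969 -34151328/2845969; -34151328/2845969 45535729/2845969] with trace 71149850/2845969 and determinant 15625/2845969
char-poly roots: 25 and 625/2845969
so κ_2 = √(25 / (625/2845969)) = 337.4000
perturbation bound = 337.4000·1/808 = 0.4176


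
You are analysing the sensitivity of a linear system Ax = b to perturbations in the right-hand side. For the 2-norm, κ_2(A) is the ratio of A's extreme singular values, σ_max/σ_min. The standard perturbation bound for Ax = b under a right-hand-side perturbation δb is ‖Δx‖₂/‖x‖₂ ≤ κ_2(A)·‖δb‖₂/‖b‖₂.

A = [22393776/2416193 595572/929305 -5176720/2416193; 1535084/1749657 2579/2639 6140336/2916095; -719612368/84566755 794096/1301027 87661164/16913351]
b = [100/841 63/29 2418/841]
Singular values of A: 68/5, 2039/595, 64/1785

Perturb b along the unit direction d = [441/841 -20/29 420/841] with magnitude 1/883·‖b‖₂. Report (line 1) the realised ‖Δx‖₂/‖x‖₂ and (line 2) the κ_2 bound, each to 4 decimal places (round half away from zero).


0.1283
0.4296

from the listed singular values, σ₁ = 68/5, σ_n = 64/1785
condition number: (68/5) ÷ (64/1785) = 379.3125
bound on ‖Δx‖/‖x‖: κ·ε = 379.3125·1/883 = 0.4296
solve Ax = b  →  x = [0.1751 0.3367 0.8025]
‖b‖₂ = 3.6056 and ‖x‖₂ = 0.8877
δb = ε·‖b‖·d = [0.0021 -0.0028 0.0020]; solving A·Δx = δb gives ‖Δx‖ = 0.1139
dividing the unrounded norms, ‖Δx‖/‖x‖ = 0.1283
tightness: 0.1283 against a bound of 0.4296 (unrounded ratio ≈ 0.2987)


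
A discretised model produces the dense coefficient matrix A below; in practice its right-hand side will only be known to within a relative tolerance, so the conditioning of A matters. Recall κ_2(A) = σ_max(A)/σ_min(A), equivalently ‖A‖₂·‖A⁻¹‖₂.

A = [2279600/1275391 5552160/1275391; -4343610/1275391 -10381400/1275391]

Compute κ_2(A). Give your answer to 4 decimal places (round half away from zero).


M = AᵀA = [83264788900/5628450529 199825110000/5628450529; 199825110000/5628450529 479584590400/5628450529]. tr(M)=3330469700/33304441, det(M)=2560000/33304441
eigenvalues of AᵀA: λ = (tr ± √(tr²−4·det))/2 = 100, 25600/33304441
σ_max=√100=10, σ_min=√(25600/33304441)=(160/5771) → κ = 360.6875

360.6875


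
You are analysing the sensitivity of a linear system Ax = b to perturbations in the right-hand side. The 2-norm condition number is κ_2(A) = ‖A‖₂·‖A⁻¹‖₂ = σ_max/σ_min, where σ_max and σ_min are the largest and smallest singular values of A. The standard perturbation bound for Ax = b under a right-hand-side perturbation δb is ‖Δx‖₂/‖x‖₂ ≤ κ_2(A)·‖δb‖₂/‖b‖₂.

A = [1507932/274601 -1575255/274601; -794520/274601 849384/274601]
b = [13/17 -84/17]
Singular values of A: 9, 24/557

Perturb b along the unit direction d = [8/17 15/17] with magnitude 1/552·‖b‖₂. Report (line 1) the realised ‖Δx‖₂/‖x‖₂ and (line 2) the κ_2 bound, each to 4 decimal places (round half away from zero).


0.0023
0.3784

largest singular value 9, smallest 24/557
κ_2(A) = 9 / (24/557) = 208.8750
bound on ‖Δx‖/‖x‖: κ·ε = 208.8750·1/552 = 0.3784
solve Ax = b  →  x = [-66.9943 -64.2644]
2-norm of b is 5.0000; of x, 92.8339
with δb = [0.0043 0.0080], A·Δx = δb → ‖Δx‖ = 0.2102
realised ‖Δx‖/‖x‖ = 0.0023
tightness: 0.0023 against a bound of 0.3784 (unrounded ratio ≈ 0.0060)


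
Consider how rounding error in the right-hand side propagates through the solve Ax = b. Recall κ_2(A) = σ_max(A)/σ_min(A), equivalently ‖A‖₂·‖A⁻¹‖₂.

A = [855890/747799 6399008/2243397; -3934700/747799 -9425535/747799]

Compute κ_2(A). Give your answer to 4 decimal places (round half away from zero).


form AᵀA = [9645694100/332661121 69444857020/997983363; 69444857020/997983363 500008146169/2993950089] with trace 3472304101/17715681 and determinant 6002500/17715681
λ_max, λ_min = (3472304101/17715681 ± √12056470416320608201/313845353293761)/2 = 196, 30625/17715681
so κ_2 = √(196 / (30625/17715681)) = 336.7200

336.7200


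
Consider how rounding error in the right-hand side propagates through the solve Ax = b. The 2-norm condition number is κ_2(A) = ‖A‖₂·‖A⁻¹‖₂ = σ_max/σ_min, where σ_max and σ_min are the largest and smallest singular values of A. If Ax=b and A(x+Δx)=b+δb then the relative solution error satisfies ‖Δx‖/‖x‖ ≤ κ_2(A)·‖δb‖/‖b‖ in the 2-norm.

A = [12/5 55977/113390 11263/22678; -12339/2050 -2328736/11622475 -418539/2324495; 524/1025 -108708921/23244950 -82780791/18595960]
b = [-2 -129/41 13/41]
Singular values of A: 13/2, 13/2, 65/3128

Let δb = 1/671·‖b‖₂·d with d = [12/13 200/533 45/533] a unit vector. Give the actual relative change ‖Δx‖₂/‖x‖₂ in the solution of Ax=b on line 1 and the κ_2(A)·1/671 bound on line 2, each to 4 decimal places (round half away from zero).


largest singular value 13/2, smallest 65/3128
condition number: (13/2) ÷ (65/3128) = 312.8000
worst-case relative error ≤ 312.8000 × 1/671 = 0.4662
solve Ax = b  →  x = [0.3385 99.5204 -104.5857]
‖b‖₂ = 3.7417 and ‖x‖₂ = 144.3696
with δb = [0.0051 0.0021 0.0005], A·Δx = δb → ‖Δx‖ = 0.2683
realised ‖Δx‖/‖x‖ = 0.0019
tightness: 0.0019 against a bound of 0.4662 (unrounded ratio ≈ 0.0040)

0.0019
0.4662


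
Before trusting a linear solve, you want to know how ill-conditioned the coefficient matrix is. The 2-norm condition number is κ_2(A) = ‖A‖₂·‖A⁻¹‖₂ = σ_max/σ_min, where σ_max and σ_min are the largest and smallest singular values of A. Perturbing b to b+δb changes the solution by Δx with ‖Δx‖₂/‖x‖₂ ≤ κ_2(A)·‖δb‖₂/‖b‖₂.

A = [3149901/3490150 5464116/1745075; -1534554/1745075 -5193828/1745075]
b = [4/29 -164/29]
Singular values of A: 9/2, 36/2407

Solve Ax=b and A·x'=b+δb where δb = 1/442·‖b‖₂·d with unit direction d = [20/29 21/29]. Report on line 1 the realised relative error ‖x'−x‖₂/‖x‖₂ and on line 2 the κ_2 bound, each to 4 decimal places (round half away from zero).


σ_max = 9/2, σ_min = 36/2407
condition number: (9/2) ÷ (36/2407) = 300.8750
worst-case relative error ≤ 300.8750 × 1/442 = 0.6807
solve Ax = b  →  x = [256.9956 -74.0311]
‖b‖ = 5.6569, ‖x‖ = 267.4459
with δb = [0.0088 0.0093], A·Δx = δb → ‖Δx‖ = 0.8557
dividing the unrounded norms, ‖Δx‖/‖x‖ = 0.0032
realised/bound (from unrounded values) ≈ 0.0047

0.0032
0.6807


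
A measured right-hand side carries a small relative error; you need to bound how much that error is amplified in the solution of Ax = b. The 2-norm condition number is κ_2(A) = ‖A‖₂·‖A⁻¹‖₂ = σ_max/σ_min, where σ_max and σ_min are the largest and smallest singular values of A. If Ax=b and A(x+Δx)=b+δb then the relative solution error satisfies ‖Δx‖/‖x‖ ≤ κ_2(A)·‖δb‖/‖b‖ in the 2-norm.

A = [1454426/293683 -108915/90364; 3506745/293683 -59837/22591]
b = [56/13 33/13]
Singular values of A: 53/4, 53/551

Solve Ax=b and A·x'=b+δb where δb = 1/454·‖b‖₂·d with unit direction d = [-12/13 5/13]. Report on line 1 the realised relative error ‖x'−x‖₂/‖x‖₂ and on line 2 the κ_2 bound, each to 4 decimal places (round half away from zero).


0.0037
0.3034

largest singular value 53/4, smallest 53/551
κ_2(A) = (53/4) / (53/551) = 137.7500
worst-case relative error ≤ 137.7500 × 1/454 = 0.3034
solve Ax = b  →  x = [-6.5518 -30.4942]
2-norm of b is 5.0000; of x, 31.1901
δb = ε·‖b‖·d = [-0.0102 0.0042]; solving A·Δx = δb gives ‖Δx‖ = 0.1145
realised ‖Δx‖/‖x‖ = 0.0037
so the bound overstates the realised error by a factor of ≈ 82.6539 (computed from the unrounded values)


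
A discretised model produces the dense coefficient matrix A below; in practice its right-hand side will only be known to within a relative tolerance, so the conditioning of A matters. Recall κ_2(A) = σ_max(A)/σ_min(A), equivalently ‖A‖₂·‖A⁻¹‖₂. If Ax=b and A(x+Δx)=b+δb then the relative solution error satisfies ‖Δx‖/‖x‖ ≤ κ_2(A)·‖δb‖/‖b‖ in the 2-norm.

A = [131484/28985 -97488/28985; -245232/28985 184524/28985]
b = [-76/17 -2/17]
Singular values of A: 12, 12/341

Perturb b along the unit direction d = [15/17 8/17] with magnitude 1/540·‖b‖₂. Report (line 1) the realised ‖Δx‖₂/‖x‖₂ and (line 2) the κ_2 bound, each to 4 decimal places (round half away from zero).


from the listed singular values, σ₁ = 12, σ_n = 12/341
condition number: 12 ÷ (12/341) = 341.0000
bound on ‖Δx‖/‖x‖: κ·ε = 341.0000·1/540 = 0.6315
solve Ax = b  →  x = [-68.3333 -90.8333]
‖b‖ = 4.4721, ‖x‖ = 113.6668
with δb = [0.0073 0.0039], A·Δx = δb → ‖Δx‖ = 0.2353
dividing the unrounded norms, ‖Δx‖/‖x‖ = 0.0021
realised/bound (from unrounded values) ≈ 0.0033

0.0021
0.6315


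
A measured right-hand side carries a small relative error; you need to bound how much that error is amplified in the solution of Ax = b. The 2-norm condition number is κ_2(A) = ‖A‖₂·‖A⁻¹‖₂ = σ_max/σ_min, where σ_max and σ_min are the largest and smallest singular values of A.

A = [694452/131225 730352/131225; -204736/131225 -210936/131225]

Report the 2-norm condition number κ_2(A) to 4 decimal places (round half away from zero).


362.0000

M = AᵀA = [838688656/27552001 880608960/27552001; 880608960/27552001 924652864/27552001]. tr(M)=2096720/32761, det(M)=1024/32761
eigenvalues of AᵀA: λ = (tr ± √(tr²−4·det))/2 = 64, 16/32761
κ = σ_max/σ_min = 8/(4/181) = 362.0000


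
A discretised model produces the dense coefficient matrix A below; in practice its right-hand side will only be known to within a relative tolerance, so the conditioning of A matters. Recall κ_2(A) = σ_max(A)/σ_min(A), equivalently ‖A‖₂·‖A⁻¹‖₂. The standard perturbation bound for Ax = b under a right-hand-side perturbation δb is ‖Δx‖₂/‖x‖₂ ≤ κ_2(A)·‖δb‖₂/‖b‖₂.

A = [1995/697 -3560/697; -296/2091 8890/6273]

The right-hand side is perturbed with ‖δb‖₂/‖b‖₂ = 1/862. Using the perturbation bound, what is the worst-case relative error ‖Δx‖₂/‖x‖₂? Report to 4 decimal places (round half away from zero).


form AᵀA = [21361/2601 -115640/7803; -115640/7803 657700/23409] with trace 2941/81 and determinant 100/9
char-poly roots: 36 and 25/81
κ_2(A) = √(λ_max/λ_min) = √(36 / (25/81)) = 10.8000
κ_2(A)·‖δb‖/‖b‖ = 0.0125

0.0125


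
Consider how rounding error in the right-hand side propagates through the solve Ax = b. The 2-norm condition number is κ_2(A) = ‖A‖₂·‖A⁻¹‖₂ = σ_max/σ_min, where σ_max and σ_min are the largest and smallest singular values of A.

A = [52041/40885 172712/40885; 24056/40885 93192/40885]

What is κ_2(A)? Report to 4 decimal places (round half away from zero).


M = AᵀA = [11373553/5784025 38857896/5784025; 38857896/5784025 133267072/5784025]. tr(M)=5785625/231361, det(M)=40000/231361
solving λ² − 5785625/231361·λ + 40000/231361 = 0 gives λ = 25, 1600/231361
so κ_2 = √(25 / (1600/231361)) = 60.1250

60.1250


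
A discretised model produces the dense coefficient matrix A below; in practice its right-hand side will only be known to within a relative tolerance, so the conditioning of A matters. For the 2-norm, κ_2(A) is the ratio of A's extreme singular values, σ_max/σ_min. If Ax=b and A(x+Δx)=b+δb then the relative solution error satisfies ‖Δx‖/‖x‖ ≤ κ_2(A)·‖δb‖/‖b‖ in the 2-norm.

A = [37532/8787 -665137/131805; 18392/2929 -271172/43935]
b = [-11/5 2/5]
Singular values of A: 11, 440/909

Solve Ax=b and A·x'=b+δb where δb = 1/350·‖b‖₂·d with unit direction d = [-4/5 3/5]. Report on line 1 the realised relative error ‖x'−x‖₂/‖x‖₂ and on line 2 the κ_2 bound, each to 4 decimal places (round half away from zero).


from the listed singular values, σ₁ = 11, σ_n = 440/909
κ_2(A) = 11 / (440/909) = 22.7250
κ_2(A)·‖δb‖/‖b‖ = 0.0649
solve Ax = b  →  x = [2.9293 2.9154]
‖b‖ = 2.2361, ‖x‖ = 4.1328
re-solving with b+δb shifts x by Δx of norm 0.0132
relative error = 0.0032
realised/bound (from unrounded values) ≈ 0.0492

0.0032
0.0649
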